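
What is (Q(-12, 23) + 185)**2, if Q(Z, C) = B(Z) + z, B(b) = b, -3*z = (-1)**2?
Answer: 268324/9 ≈ 29814.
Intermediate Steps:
z = -1/3 (z = -1/3*(-1)**2 = -1/3*1 = -1/3 ≈ -0.33333)
Q(Z, C) = -1/3 + Z (Q(Z, C) = Z - 1/3 = -1/3 + Z)
(Q(-12, 23) + 185)**2 = ((-1/3 - 12) + 185)**2 = (-37/3 + 185)**2 = (518/3)**2 = 268324/9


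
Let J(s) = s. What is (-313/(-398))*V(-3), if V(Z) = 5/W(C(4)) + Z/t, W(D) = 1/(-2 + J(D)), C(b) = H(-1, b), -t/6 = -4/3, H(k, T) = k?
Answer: -38499/3184 ≈ -12.091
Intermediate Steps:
t = 8 (t = -(-24)/3 = -6*(-4/3) = 8)
C(b) = -1
W(D) = 1/(-2 + D)
V(Z) = -15 + Z/8 (V(Z) = 5/(1/(-2 - 1)) + Z/8 = 5/(1/(-3)) + Z*(⅛) = 5/(-⅓) + Z/8 = 5*(-3) + Z/8 = -15 + Z/8)
(-313/(-398))*V(-3) = (-313/(-398))*(-15 + (⅛)*(-3)) = (-313*(-1/398))*(-15 - 3/8) = (313/398)*(-123/8) = -38499/3184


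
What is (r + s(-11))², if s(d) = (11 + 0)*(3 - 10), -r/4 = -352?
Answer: 1771561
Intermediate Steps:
r = 1408 (r = -4*(-352) = 1408)
s(d) = -77 (s(d) = 11*(-7) = -77)
(r + s(-11))² = (1408 - 77)² = 1331² = 1771561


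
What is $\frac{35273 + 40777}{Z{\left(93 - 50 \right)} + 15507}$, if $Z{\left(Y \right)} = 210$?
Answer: $\frac{150}{31} \approx 4.8387$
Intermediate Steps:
$\frac{35273 + 40777}{Z{\left(93 - 50 \right)} + 15507} = \frac{35273 + 40777}{210 + 15507} = \frac{76050}{15717} = 76050 \cdot \frac{1}{15717} = \frac{150}{31}$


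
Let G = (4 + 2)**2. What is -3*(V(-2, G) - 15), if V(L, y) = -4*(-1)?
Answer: 33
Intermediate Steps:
G = 36 (G = 6**2 = 36)
V(L, y) = 4
-3*(V(-2, G) - 15) = -3*(4 - 15) = -3*(-11) = 33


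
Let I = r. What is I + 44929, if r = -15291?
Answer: 29638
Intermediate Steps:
I = -15291
I + 44929 = -15291 + 44929 = 29638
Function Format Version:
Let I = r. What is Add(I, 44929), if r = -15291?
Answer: 29638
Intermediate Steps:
I = -15291
Add(I, 44929) = Add(-15291, 44929) = 29638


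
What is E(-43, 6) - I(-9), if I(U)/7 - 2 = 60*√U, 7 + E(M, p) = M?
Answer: -64 - 1260*I ≈ -64.0 - 1260.0*I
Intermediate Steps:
E(M, p) = -7 + M
I(U) = 14 + 420*√U (I(U) = 14 + 7*(60*√U) = 14 + 420*√U)
E(-43, 6) - I(-9) = (-7 - 43) - (14 + 420*√(-9)) = -50 - (14 + 420*(3*I)) = -50 - (14 + 1260*I) = -50 + (-14 - 1260*I) = -64 - 1260*I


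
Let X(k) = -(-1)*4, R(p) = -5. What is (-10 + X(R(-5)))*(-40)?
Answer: 240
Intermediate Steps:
X(k) = 4 (X(k) = -1*(-4) = 4)
(-10 + X(R(-5)))*(-40) = (-10 + 4)*(-40) = -6*(-40) = 240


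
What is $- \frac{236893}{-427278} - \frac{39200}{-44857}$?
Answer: $\frac{27375606901}{19166409246} \approx 1.4283$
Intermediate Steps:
$- \frac{236893}{-427278} - \frac{39200}{-44857} = \left(-236893\right) \left(- \frac{1}{427278}\right) - - \frac{39200}{44857} = \frac{236893}{427278} + \frac{39200}{44857} = \frac{27375606901}{19166409246}$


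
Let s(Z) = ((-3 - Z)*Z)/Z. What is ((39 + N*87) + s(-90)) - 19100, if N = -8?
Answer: -19670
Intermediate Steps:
s(Z) = -3 - Z (s(Z) = (Z*(-3 - Z))/Z = -3 - Z)
((39 + N*87) + s(-90)) - 19100 = ((39 - 8*87) + (-3 - 1*(-90))) - 19100 = ((39 - 696) + (-3 + 90)) - 19100 = (-657 + 87) - 19100 = -570 - 19100 = -19670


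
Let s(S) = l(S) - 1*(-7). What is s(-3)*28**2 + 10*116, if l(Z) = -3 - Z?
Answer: 6648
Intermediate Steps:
s(S) = 4 - S (s(S) = (-3 - S) - 1*(-7) = (-3 - S) + 7 = 4 - S)
s(-3)*28**2 + 10*116 = (4 - 1*(-3))*28**2 + 10*116 = (4 + 3)*784 + 1160 = 7*784 + 1160 = 5488 + 1160 = 6648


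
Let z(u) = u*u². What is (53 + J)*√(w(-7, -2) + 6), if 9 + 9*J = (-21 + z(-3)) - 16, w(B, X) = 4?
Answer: 404*√10/9 ≈ 141.95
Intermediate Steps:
z(u) = u³
J = -73/9 (J = -1 + ((-21 + (-3)³) - 16)/9 = -1 + ((-21 - 27) - 16)/9 = -1 + (-48 - 16)/9 = -1 + (⅑)*(-64) = -1 - 64/9 = -73/9 ≈ -8.1111)
(53 + J)*√(w(-7, -2) + 6) = (53 - 73/9)*√(4 + 6) = 404*√10/9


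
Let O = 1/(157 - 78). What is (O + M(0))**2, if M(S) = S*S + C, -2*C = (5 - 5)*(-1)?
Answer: 1/6241 ≈ 0.00016023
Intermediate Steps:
C = 0 (C = -(5 - 5)*(-1)/2 = -0*(-1) = -1/2*0 = 0)
M(S) = S**2 (M(S) = S*S + 0 = S**2 + 0 = S**2)
O = 1/79 ≈ 0.012658
(O + M(0))**2 = (1/79 + 0**2)**2 = (1/79 + 0)**2 = (1/79)**2 = 1/6241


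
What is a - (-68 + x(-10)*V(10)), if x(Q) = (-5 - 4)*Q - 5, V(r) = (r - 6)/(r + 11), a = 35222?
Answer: 740750/21 ≈ 35274.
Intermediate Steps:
V(r) = (-6 + r)/(11 + r)
x(Q) = -5 - 9*Q (x(Q) = -9*Q - 5 = -5 - 9*Q)
a - (-68 + x(-10)*V(10)) = 35222 - (-68 + (-5 - 9*(-10))*((-6 + 10)/(11 + 10))) = 35222 - (-68 + (-5 + 90)*(4/21)) = 35222 - (-68 + 85*((1/21)*4)) = 35222 - (-68 + 85*(4/21)) = 35222 - (-68 + 340/21) = 35222 - 1*(-1088/21) = 35222 + 1088/21 = 740750/21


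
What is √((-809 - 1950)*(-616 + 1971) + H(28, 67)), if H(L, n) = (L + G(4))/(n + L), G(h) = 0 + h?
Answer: I*√33739463085/95 ≈ 1933.5*I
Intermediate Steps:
G(h) = h
H(L, n) = (4 + L)/(L + n) (H(L, n) = (L + 4)/(n + L) = (4 + L)/(L + n))
√((-809 - 1950)*(-616 + 1971) + H(28, 67)) = √((-809 - 1950)*(-616 + 1971) + (4 + 28)/(28 + 67)) = √(-2759*1355 + 32/95) = √(-3738445 + (1/95)*32) = √(-3738445 + 32/95) = √(-355152243/95) = I*√33739463085/95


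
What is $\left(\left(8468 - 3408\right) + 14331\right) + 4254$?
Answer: $23645$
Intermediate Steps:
$\left(\left(8468 - 3408\right) + 14331\right) + 4254 = \left(5060 + 14331\right) + 4254 = 19391 + 4254 = 23645$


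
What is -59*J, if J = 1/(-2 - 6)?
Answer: 59/8 ≈ 7.3750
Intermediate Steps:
J = -1/8 (J = 1/(-8) = -1/8 ≈ -0.12500)
-59*J = -59*(-1/8) = 59/8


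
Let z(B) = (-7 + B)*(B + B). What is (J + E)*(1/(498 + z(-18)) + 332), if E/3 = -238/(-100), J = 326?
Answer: 7731130009/69900 ≈ 1.1060e+5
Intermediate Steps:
z(B) = 2*B*(-7 + B) (z(B) = (-7 + B)*(2*B) = 2*B*(-7 + B))
E = 357/50 (E = 3*(-238/(-100)) = 3*(-238*(-1/100)) = 3*(119/50) = 357/50 ≈ 7.1400)
(J + E)*(1/(498 + z(-18)) + 332) = (326 + 357/50)*(1/(498 + 2*(-18)*(-7 - 18)) + 332) = 16657*(1/(498 + 2*(-18)*(-25)) + 332)/50 = 16657*(1/(498 + 900) + 332)/50 = 16657*(1/1398 + 332)/50 = (16657/50)*(464137/1398) = 7731130009/69900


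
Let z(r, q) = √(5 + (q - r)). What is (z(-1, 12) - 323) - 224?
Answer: -547 + 3*√2 ≈ -542.76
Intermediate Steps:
z(r, q) = √(5 + q - r)
(z(-1, 12) - 323) - 224 = (√(5 + 12 - 1*(-1)) - 323) - 224 = (√(5 + 12 + 1) - 323) - 224 = (√18 - 323) - 224 = (3*√2 - 323) - 224 = (-323 + 3*√2) - 224 = -547 + 3*√2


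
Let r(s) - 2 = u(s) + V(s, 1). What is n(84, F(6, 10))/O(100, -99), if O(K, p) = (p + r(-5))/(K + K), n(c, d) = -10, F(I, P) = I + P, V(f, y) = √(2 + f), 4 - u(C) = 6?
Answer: 16500/817 + 500*I*√3/2451 ≈ 20.196 + 0.35334*I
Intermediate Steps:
u(C) = -2 (u(C) = 4 - 1*6 = 4 - 6 = -2)
r(s) = √(2 + s) (r(s) = 2 + (-2 + √(2 + s)) = √(2 + s))
O(K, p) = (p + I*√3)/(2*K) (O(K, p) = (p + √(2 - 5))/(K + K) = (p + √(-3))/((2*K)) = (p + I*√3)*(1/(2*K)) = (p + I*√3)/(2*K))
n(84, F(6, 10))/O(100, -99) = -10*200/(-99 + I*√3) = -10/(-99/200 + I*√3/200)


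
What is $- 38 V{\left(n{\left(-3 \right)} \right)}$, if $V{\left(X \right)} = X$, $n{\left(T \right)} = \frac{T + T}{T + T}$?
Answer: $-38$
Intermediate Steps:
$n{\left(T \right)} = 1$ ($n{\left(T \right)} = \frac{2 T}{2 T} = 2 T \frac{1}{2 T} = 1$)
$- 38 V{\left(n{\left(-3 \right)} \right)} = \left(-38\right) 1 = -38$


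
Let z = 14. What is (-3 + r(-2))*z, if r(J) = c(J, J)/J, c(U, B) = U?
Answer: -28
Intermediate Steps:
r(J) = 1 (r(J) = J/J = 1)
(-3 + r(-2))*z = (-3 + 1)*14 = -2*14 = -28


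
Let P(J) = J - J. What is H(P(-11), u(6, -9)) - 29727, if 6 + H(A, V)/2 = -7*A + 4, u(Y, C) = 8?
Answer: -29731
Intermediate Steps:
P(J) = 0
H(A, V) = -4 - 14*A (H(A, V) = -12 + 2*(-7*A + 4) = -12 + 2*(4 - 7*A) = -12 + (8 - 14*A) = -4 - 14*A)
H(P(-11), u(6, -9)) - 29727 = (-4 - 14*0) - 29727 = (-4 + 0) - 29727 = -4 - 29727 = -29731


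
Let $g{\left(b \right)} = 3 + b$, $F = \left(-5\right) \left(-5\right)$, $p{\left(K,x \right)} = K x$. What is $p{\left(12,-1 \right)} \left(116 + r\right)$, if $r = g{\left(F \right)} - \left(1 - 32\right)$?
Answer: $-2100$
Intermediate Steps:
$F = 25$
$r = 59$ ($r = \left(3 + 25\right) - \left(1 - 32\right) = 28 - -31 = 28 + \left(-1 + 32\right) = 28 + 31 = 59$)
$p{\left(12,-1 \right)} \left(116 + r\right) = 12 \left(-1\right) \left(116 + 59\right) = \left(-12\right) 175 = -2100$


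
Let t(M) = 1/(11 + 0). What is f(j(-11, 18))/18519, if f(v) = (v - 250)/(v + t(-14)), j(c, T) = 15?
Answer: -2585/3074154 ≈ -0.00084088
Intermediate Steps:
t(M) = 1/11
f(v) = (-250 + v)/(1/11 + v) (f(v) = (v - 250)/(v + 1/11) = (-250 + v)/(1/11 + v))
f(j(-11, 18))/18519 = (11*(-250 + 15)/(1 + 11*15))/18519 = (11*(-235)/(1 + 165))*(1/18519) = (11*(-235)/166)*(1/18519) = (11*(1/166)*(-235))*(1/18519) = -2585/166*1/18519 = -2585/3074154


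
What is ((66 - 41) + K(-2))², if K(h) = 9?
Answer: 1156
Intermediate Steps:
((66 - 41) + K(-2))² = ((66 - 41) + 9)² = (25 + 9)² = 34² = 1156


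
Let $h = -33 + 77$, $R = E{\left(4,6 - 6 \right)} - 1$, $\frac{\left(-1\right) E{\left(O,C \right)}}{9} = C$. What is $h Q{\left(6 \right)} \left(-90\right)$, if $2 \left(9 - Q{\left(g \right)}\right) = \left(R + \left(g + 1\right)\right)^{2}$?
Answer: $35640$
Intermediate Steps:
$E{\left(O,C \right)} = - 9 C$
$R = -1$ ($R = - 9 \left(6 - 6\right) - 1 = \left(-9\right) 0 - 1 = 0 - 1 = -1$)
$h = 44$
$Q{\left(g \right)} = 9 - \frac{g^{2}}{2}$ ($Q{\left(g \right)} = 9 - \frac{\left(-1 + \left(g + 1\right)\right)^{2}}{2} = 9 - \frac{\left(-1 + \left(1 + g\right)\right)^{2}}{2} = 9 - \frac{g^{2}}{2}$)
$h Q{\left(6 \right)} \left(-90\right) = 44 \left(9 - \frac{6^{2}}{2}\right) \left(-90\right) = 44 \left(9 - 18\right) \left(-90\right) = 44 \left(-9\right) \left(-90\right) = \left(-396\right) \left(-90\right) = 35640$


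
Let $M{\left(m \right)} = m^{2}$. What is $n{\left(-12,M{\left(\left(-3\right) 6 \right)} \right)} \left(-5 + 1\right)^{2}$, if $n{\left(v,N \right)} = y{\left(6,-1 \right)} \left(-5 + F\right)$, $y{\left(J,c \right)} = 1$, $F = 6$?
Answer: $16$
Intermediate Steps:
$n{\left(v,N \right)} = 1$ ($n{\left(v,N \right)} = 1 \left(-5 + 6\right) = 1 \cdot 1 = 1$)
$n{\left(-12,M{\left(\left(-3\right) 6 \right)} \right)} \left(-5 + 1\right)^{2} = 1 \left(-5 + 1\right)^{2} = 1 \left(-4\right)^{2} = 1 \cdot 16 = 16$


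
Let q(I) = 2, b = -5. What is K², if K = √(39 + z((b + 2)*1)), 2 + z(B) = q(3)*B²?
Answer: 55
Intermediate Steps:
z(B) = -2 + 2*B²
K = √55 (K = √(39 + (-2 + 2*((-5 + 2)*1)²)) = √(39 + (-2 + 2*(-3*1)²)) = √(39 + (-2 + 2*(-3)²)) = √(39 + (-2 + 2*9)) = √(39 + (-2 + 18)) = √(39 + 16) = √55 ≈ 7.4162)
K² = (√55)² = 55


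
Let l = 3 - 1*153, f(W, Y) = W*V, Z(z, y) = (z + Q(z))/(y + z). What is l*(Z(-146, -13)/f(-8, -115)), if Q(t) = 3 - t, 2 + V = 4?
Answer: -75/424 ≈ -0.17689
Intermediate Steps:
V = 2 (V = -2 + 4 = 2)
Z(z, y) = 3/(y + z) (Z(z, y) = (z + (3 - z))/(y + z) = 3/(y + z))
f(W, Y) = 2*W (f(W, Y) = W*2 = 2*W)
l = -150 (l = 3 - 153 = -150)
l*(Z(-146, -13)/f(-8, -115)) = -150*3/(-13 - 146)/(2*(-8)) = -150*3/(-159)/(-16) = -150*3*(-1/159)*(-1)/16 = -(-150)*(-1)/(53*16) = -150*1/848 = -75/424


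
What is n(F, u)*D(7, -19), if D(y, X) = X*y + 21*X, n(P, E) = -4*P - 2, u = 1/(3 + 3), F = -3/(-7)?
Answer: 1976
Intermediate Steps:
F = 3/7 (F = -3*(-⅐) = 3/7 ≈ 0.42857)
u = ⅙ (u = 1/6 = ⅙ ≈ 0.16667)
n(P, E) = -2 - 4*P
D(y, X) = 21*X + X*y
n(F, u)*D(7, -19) = (-2 - 4*3/7)*(-19*(21 + 7)) = (-2 - 12/7)*(-19*28) = -26/7*(-532) = 1976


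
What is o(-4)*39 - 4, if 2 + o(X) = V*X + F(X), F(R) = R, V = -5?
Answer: 542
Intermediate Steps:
o(X) = -2 - 4*X (o(X) = -2 + (-5*X + X) = -2 - 4*X)
o(-4)*39 - 4 = (-2 - 4*(-4))*39 - 4 = (-2 + 16)*39 - 4 = 14*39 - 4 = 546 - 4 = 542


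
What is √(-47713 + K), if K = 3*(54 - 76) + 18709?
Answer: 3*I*√3230 ≈ 170.5*I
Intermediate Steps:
K = 18643 (K = 3*(-22) + 18709 = -66 + 18709 = 18643)
√(-47713 + K) = √(-47713 + 18643) = √(-29070) = 3*I*√3230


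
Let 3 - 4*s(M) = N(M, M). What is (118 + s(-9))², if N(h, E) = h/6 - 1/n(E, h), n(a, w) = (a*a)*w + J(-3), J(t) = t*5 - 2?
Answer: 7897343689/556516 ≈ 14191.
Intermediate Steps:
J(t) = -2 + 5*t (J(t) = 5*t - 2 = -2 + 5*t)
n(a, w) = -17 + w*a² (n(a, w) = (a*a)*w + (-2 + 5*(-3)) = a²*w + (-2 - 15) = w*a² - 17 = -17 + w*a²)
N(h, E) = -1/(-17 + h*E²) + h/6 (N(h, E) = h/6 - 1/(-17 + h*E²) = -1/(-17 + h*E²) + h/6)
s(M) = ¾ - (-6 + M*(-17 + M³))/(24*(-17 + M³)) (s(M) = ¾ - (-6 + M*(-17 + M*M²))/(24*(-17 + M*M²)) = ¾ - (-6 + M*(-17 + M³))/(24*(-17 + M³)))
(118 + s(-9))² = (118 + (6 + (-17 + (-9)³)*(18 - 1*(-9)))/(24*(-17 + (-9)³)))² = (118 + (6 + (-17 - 729)*(18 + 9))/(24*(-17 - 729)))² = (118 + (1/24)*(6 - 746*27)/(-746))² = (118 + (1/24)*(-1/746)*(6 - 20142))² = (118 + (1/24)*(-1/746)*(-20136))² = (118 + 839/746)² = (88867/746)² = 7897343689/556516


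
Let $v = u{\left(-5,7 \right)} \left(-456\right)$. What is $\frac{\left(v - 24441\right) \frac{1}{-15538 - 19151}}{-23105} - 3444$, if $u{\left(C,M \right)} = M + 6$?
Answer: $- \frac{920109778183}{267163115} \approx -3444.0$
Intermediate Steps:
$u{\left(C,M \right)} = 6 + M$
$v = -5928$ ($v = \left(6 + 7\right) \left(-456\right) = 13 \left(-456\right) = -5928$)
$\frac{\left(v - 24441\right) \frac{1}{-15538 - 19151}}{-23105} - 3444 = \frac{\left(-5928 - 24441\right) \frac{1}{-15538 - 19151}}{-23105} - 3444 = - \frac{30369}{-34689} \left(- \frac{1}{23105}\right) - 3444 = \left(-30369\right) \left(- \frac{1}{34689}\right) \left(- \frac{1}{23105}\right) - 3444 = \frac{10123}{11563} \left(- \frac{1}{23105}\right) - 3444 = - \frac{10123}{267163115} - 3444 = - \frac{920109778183}{267163115}$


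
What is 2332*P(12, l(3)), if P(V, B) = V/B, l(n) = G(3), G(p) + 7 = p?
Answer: -6996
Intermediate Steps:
G(p) = -7 + p
l(n) = -4 (l(n) = -7 + 3 = -4)
2332*P(12, l(3)) = 2332*(12/(-4)) = 2332*(12*(-¼)) = 2332*(-3) = -6996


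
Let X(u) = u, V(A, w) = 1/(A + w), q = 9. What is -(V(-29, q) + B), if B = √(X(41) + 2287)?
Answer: 1/20 - 2*√582 ≈ -48.199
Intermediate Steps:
B = 2*√582 (B = √(41 + 2287) = √2328 = 2*√582 ≈ 48.249)
-(V(-29, q) + B) = -(1/(-29 + 9) + 2*√582) = -(1/(-20) + 2*√582) = -(-1/20 + 2*√582) = 1/20 - 2*√582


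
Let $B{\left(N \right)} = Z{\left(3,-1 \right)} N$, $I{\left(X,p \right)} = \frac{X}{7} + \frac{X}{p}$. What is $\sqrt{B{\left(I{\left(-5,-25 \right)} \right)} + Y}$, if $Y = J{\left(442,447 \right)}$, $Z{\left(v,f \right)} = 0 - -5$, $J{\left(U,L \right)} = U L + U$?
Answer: $\frac{\sqrt{9702658}}{7} \approx 444.99$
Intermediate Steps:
$J{\left(U,L \right)} = U + L U$ ($J{\left(U,L \right)} = L U + U = U + L U$)
$Z{\left(v,f \right)} = 5$ ($Z{\left(v,f \right)} = 0 + 5 = 5$)
$I{\left(X,p \right)} = \frac{X}{7} + \frac{X}{p}$ ($I{\left(X,p \right)} = X \frac{1}{7} + \frac{X}{p} = \frac{X}{7} + \frac{X}{p}$)
$B{\left(N \right)} = 5 N$
$Y = 198016$ ($Y = 442 \left(1 + 447\right) = 442 \cdot 448 = 198016$)
$\sqrt{B{\left(I{\left(-5,-25 \right)} \right)} + Y} = \sqrt{5 \left(\frac{1}{7} \left(-5\right) - \frac{5}{-25}\right) + 198016} = \sqrt{5 \left(- \frac{5}{7} - - \frac{1}{5}\right) + 198016} = \sqrt{5 \left(- \frac{5}{7} + \frac{1}{5}\right) + 198016} = \sqrt{5 \left(- \frac{18}{35}\right) + 198016} = \sqrt{- \frac{18}{7} + 198016} = \sqrt{\frac{1386094}{7}} = \frac{\sqrt{9702658}}{7}$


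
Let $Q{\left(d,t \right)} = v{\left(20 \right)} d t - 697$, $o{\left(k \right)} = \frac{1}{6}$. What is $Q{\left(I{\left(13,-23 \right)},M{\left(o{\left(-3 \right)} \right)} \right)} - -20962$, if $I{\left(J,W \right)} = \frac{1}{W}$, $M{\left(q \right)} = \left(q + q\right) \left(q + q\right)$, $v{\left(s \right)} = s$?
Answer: $\frac{4194835}{207} \approx 20265.0$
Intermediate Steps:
$o{\left(k \right)} = \frac{1}{6}$
$M{\left(q \right)} = 4 q^{2}$ ($M{\left(q \right)} = 2 q 2 q = 4 q^{2}$)
$Q{\left(d,t \right)} = -697 + 20 d t$ ($Q{\left(d,t \right)} = 20 d t - 697 = -697 + 20 d t$)
$Q{\left(I{\left(13,-23 \right)},M{\left(o{\left(-3 \right)} \right)} \right)} - -20962 = \left(-697 + \frac{20 \cdot \frac{4}{36}}{-23}\right) - -20962 = \left(-697 + 20 \left(- \frac{1}{23}\right) 4 \cdot \frac{1}{36}\right) + 20962 = \left(-697 + 20 \left(- \frac{1}{23}\right) \frac{1}{9}\right) + 20962 = \left(-697 - \frac{20}{207}\right) + 20962 = - \frac{144299}{207} + 20962 = \frac{4194835}{207}$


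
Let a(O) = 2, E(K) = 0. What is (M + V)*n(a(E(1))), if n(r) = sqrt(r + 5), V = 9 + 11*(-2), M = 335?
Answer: 322*sqrt(7) ≈ 851.93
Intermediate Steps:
V = -13 (V = 9 - 22 = -13)
n(r) = sqrt(5 + r)
(M + V)*n(a(E(1))) = (335 - 13)*sqrt(5 + 2) = 322*sqrt(7)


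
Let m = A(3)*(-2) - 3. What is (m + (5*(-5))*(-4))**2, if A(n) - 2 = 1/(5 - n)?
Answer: 8464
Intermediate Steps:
A(n) = 2 + 1/(5 - n)
m = -8 (m = ((-11 + 2*3)/(-5 + 3))*(-2) - 3 = ((-11 + 6)/(-2))*(-2) - 3 = -1/2*(-5)*(-2) - 3 = (5/2)*(-2) - 3 = -5 - 3 = -8)
(m + (5*(-5))*(-4))**2 = (-8 + (5*(-5))*(-4))**2 = (-8 - 25*(-4))**2 = (-8 + 100)**2 = 92**2 = 8464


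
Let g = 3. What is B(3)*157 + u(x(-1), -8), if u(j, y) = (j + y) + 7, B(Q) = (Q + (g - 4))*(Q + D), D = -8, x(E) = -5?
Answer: -1576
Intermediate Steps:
B(Q) = (-1 + Q)*(-8 + Q) (B(Q) = (Q + (3 - 4))*(Q - 8) = (Q - 1)*(-8 + Q) = (-1 + Q)*(-8 + Q))
u(j, y) = 7 + j + y
B(3)*157 + u(x(-1), -8) = (8 + 3² - 9*3)*157 + (7 - 5 - 8) = (8 + 9 - 27)*157 - 6 = -10*157 - 6 = -1570 - 6 = -1576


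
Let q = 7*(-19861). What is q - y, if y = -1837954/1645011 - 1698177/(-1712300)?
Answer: -391604273310963847/2816752335300 ≈ -1.3903e+5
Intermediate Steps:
y = -353608789253/2816752335300 (y = -1837954*1/1645011 - 1698177*(-1/1712300) = -1837954/1645011 + 1698177/1712300 = -353608789253/2816752335300 ≈ -0.12554)
q = -139027
q - y = -139027 - 1*(-353608789253/2816752335300) = -139027 + 353608789253/2816752335300 = -391604273310963847/2816752335300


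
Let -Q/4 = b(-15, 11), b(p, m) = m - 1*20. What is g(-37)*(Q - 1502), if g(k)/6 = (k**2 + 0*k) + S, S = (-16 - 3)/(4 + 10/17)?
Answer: -156068894/13 ≈ -1.2005e+7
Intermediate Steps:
b(p, m) = -20 + m (b(p, m) = m - 20 = -20 + m)
Q = 36 (Q = -4*(-20 + 11) = -4*(-9) = 36)
S = -323/78 (S = -19/(4 + 10*(1/17)) = -19/(4 + 10/17) = -19/78/17 = -19*17/78 = -323/78 ≈ -4.1410)
g(k) = -323/13 + 6*k**2 (g(k) = 6*((k**2 + 0*k) - 323/78) = 6*((k**2 + 0) - 323/78) = 6*(k**2 - 323/78) = 6*(-323/78 + k**2) = -323/13 + 6*k**2)
g(-37)*(Q - 1502) = (-323/13 + 6*(-37)**2)*(36 - 1502) = (-323/13 + 6*1369)*(-1466) = (-323/13 + 8214)*(-1466) = (106459/13)*(-1466) = -156068894/13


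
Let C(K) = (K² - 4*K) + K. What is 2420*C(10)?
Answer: 169400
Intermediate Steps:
C(K) = K² - 3*K
2420*C(10) = 2420*(10*(-3 + 10)) = 2420*(10*7) = 2420*70 = 169400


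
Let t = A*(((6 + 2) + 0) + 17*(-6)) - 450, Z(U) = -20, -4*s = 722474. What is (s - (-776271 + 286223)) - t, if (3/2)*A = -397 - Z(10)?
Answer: 1717525/6 ≈ 2.8625e+5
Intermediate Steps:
s = -361237/2 (s = -¼*722474 = -361237/2 ≈ -1.8062e+5)
A = -754/3 (A = 2*(-397 - 1*(-20))/3 = 2*(-397 + 20)/3 = (⅔)*(-377) = -754/3 ≈ -251.33)
t = 69526/3 (t = -754*(((6 + 2) + 0) + 17*(-6))/3 - 450 = -754*((8 + 0) - 102)/3 - 450 = -754*(8 - 102)/3 - 450 = -754/3*(-94) - 450 = 70876/3 - 450 = 69526/3 ≈ 23175.)
(s - (-776271 + 286223)) - t = (-361237/2 - (-776271 + 286223)) - 1*69526/3 = (-361237/2 - 1*(-490048)) - 69526/3 = (-361237/2 + 490048) - 69526/3 = 618859/2 - 69526/3 = 1717525/6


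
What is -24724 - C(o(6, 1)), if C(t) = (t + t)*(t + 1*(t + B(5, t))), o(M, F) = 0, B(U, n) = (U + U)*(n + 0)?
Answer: -24724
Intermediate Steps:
B(U, n) = 2*U*n (B(U, n) = (2*U)*n = 2*U*n)
C(t) = 24*t² (C(t) = (t + t)*(t + 1*(t + 2*5*t)) = (2*t)*(t + 1*(t + 10*t)) = (2*t)*(t + 1*(11*t)) = (2*t)*(t + 11*t) = (2*t)*(12*t) = 24*t²)
-24724 - C(o(6, 1)) = -24724 - 24*0² = -24724 - 24*0 = -24724 - 1*0 = -24724 + 0 = -24724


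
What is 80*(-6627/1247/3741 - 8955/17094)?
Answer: -186171549880/4430220641 ≈ -42.023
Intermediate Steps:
80*(-6627/1247/3741 - 8955/17094) = 80*(-6627*1/1247*(1/3741) - 8955*1/17094) = 80*(-6627/1247*1/3741 - 2985/5698) = 80*(-2209/1555009 - 2985/5698) = 80*(-4654288747/8860441282) = -186171549880/4430220641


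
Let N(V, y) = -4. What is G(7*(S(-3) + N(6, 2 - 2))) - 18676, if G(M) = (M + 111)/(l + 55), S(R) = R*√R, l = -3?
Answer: -971069/52 - 21*I*√3/52 ≈ -18674.0 - 0.69948*I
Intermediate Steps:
S(R) = R^(3/2)
G(M) = 111/52 + M/52 (G(M) = (M + 111)/(-3 + 55) = (111 + M)/52 = (111 + M)*(1/52) = 111/52 + M/52)
G(7*(S(-3) + N(6, 2 - 2))) - 18676 = (111/52 + (7*((-3)^(3/2) - 4))/52) - 18676 = (111/52 + (7*(-3*I*√3 - 4))/52) - 18676 = (111/52 + (7*(-4 - 3*I*√3))/52) - 18676 = (111/52 + (-28 - 21*I*√3)/52) - 18676 = (111/52 + (-7/13 - 21*I*√3/52)) - 18676 = (83/52 - 21*I*√3/52) - 18676 = -971069/52 - 21*I*√3/52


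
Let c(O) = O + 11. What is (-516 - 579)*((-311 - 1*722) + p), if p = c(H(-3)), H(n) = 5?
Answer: 1113615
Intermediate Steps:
c(O) = 11 + O
p = 16 (p = 11 + 5 = 16)
(-516 - 579)*((-311 - 1*722) + p) = (-516 - 579)*((-311 - 1*722) + 16) = -1095*((-311 - 722) + 16) = -1095*(-1033 + 16) = -1095*(-1017) = 1113615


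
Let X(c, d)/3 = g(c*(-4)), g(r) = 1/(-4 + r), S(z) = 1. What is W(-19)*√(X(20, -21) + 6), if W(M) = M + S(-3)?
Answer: -9*√1169/7 ≈ -43.959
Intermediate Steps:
W(M) = 1 + M (W(M) = M + 1 = 1 + M)
X(c, d) = 3/(-4 - 4*c) (X(c, d) = 3/(-4 + c*(-4)) = 3/(-4 - 4*c))
W(-19)*√(X(20, -21) + 6) = (1 - 19)*√(-3/(4 + 4*20) + 6) = -18*√(-3/(4 + 80) + 6) = -18*√(-3/84 + 6) = -18*√(-3*1/84 + 6) = -18*√(-1/28 + 6) = -9*√1169/7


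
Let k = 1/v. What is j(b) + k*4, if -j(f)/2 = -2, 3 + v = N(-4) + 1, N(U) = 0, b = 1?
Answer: 2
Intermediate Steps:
v = -2 (v = -3 + (0 + 1) = -3 + 1 = -2)
j(f) = 4 (j(f) = -2*(-2) = 4)
k = -1/2 (k = 1/(-2) = -1/2 ≈ -0.50000)
j(b) + k*4 = 4 - 1/2*4 = 4 - 2 = 2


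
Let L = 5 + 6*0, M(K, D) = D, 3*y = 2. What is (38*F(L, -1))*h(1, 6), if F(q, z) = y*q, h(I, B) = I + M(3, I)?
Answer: 760/3 ≈ 253.33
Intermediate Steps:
y = ⅔ (y = (⅓)*2 = ⅔ ≈ 0.66667)
h(I, B) = 2*I (h(I, B) = I + I = 2*I)
L = 5 (L = 5 + 0 = 5)
F(q, z) = 2*q/3
(38*F(L, -1))*h(1, 6) = (38*((⅔)*5))*(2*1) = (38*(10/3))*2 = (380/3)*2 = 760/3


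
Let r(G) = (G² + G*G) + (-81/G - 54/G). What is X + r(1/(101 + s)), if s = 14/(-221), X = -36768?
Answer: -5541882310714355/109970097029 ≈ -50394.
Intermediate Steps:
s = -14/221 (s = 14*(-1/221) = -14/221 ≈ -0.063348)
r(G) = -135/G + 2*G² (r(G) = (G² + G²) - 135/G = 2*G² - 135/G = -135/G + 2*G²)
X + r(1/(101 + s)) = -36768 + (-135 + 2*(1/(101 - 14/221))³)/(1/(101 - 14/221)) = -36768 + (-135 + 2*(1/(22307/221))³)/(1/(22307/221)) = -36768 + (-135 + 2*(221/22307)³)/(221/22307) = -36768 + 22307*(-135 + 2*(10793861/11100013368443))/221 = -36768 + 22307*(-135 + 21587722/11100013368443)/221 = -36768 + (22307/221)*(-1498501783152083/11100013368443) = -36768 - 1498501783152083/109970097029 = -5541882310714355/109970097029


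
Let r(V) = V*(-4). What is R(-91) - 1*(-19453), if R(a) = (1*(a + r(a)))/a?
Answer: 19450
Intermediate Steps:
r(V) = -4*V
R(a) = -3 (R(a) = (1*(a - 4*a))/a = (1*(-3*a))/a = (-3*a)/a = -3)
R(-91) - 1*(-19453) = -3 - 1*(-19453) = -3 + 19453 = 19450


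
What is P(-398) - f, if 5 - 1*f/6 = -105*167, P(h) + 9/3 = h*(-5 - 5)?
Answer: -101263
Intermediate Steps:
P(h) = -3 - 10*h (P(h) = -3 + h*(-5 - 5) = -3 + h*(-10) = -3 - 10*h)
f = 105240 (f = 30 - (-630)*167 = 30 - 6*(-17535) = 30 + 105210 = 105240)
P(-398) - f = (-3 - 10*(-398)) - 1*105240 = (-3 + 3980) - 105240 = 3977 - 105240 = -101263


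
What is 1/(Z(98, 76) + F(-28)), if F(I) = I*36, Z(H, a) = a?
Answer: -1/932 ≈ -0.0010730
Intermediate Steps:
F(I) = 36*I
1/(Z(98, 76) + F(-28)) = 1/(76 + 36*(-28)) = 1/(76 - 1008) = 1/(-932) = -1/932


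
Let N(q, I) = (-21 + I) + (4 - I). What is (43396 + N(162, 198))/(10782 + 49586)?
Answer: 6197/8624 ≈ 0.71858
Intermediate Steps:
N(q, I) = -17
(43396 + N(162, 198))/(10782 + 49586) = (43396 - 17)/(10782 + 49586) = 43379/60368 = 43379*(1/60368) = 6197/8624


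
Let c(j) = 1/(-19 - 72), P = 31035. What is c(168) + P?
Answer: 2824184/91 ≈ 31035.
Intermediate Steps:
c(j) = -1/91 (c(j) = 1/(-91) = -1/91)
c(168) + P = -1/91 + 31035 = 2824184/91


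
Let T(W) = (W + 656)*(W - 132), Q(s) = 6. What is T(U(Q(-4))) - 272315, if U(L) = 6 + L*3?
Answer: -345755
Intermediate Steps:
U(L) = 6 + 3*L
T(W) = (-132 + W)*(656 + W) (T(W) = (656 + W)*(-132 + W) = (-132 + W)*(656 + W))
T(U(Q(-4))) - 272315 = (-86592 + (6 + 3*6)² + 524*(6 + 3*6)) - 272315 = (-86592 + (6 + 18)² + 524*(6 + 18)) - 272315 = (-86592 + 24² + 524*24) - 272315 = (-86592 + 576 + 12576) - 272315 = -73440 - 272315 = -345755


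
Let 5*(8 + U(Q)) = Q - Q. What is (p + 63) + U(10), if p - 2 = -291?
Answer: -234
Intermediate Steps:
p = -289 (p = 2 - 291 = -289)
U(Q) = -8 (U(Q) = -8 + (Q - Q)/5 = -8 + (⅕)*0 = -8 + 0 = -8)
(p + 63) + U(10) = (-289 + 63) - 8 = -226 - 8 = -234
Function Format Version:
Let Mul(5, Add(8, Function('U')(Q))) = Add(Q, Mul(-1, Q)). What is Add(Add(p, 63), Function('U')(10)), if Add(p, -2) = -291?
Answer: -234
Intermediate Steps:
p = -289 (p = Add(2, -291) = -289)
Function('U')(Q) = -8 (Function('U')(Q) = Add(-8, Mul(Rational(1, 5), Add(Q, Mul(-1, Q)))) = Add(-8, Mul(Rational(1, 5), 0)) = Add(-8, 0) = -8)
Add(Add(p, 63), Function('U')(10)) = Add(Add(-289, 63), -8) = Add(-226, -8) = -234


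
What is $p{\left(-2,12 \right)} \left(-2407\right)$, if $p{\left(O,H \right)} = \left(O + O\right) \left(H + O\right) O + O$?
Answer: $-187746$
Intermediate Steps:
$p{\left(O,H \right)} = O + 2 O^{2} \left(H + O\right)$ ($p{\left(O,H \right)} = 2 O \left(H + O\right) O + O = 2 O^{2} \left(H + O\right) + O = O + 2 O^{2} \left(H + O\right)$)
$p{\left(-2,12 \right)} \left(-2407\right) = - 2 \left(1 + 2 \left(-2\right)^{2} + 2 \cdot 12 \left(-2\right)\right) \left(-2407\right) = - 2 \left(1 + 2 \cdot 4 - 48\right) \left(-2407\right) = - 2 \left(1 + 8 - 48\right) \left(-2407\right) = \left(-2\right) \left(-39\right) \left(-2407\right) = 78 \left(-2407\right) = -187746$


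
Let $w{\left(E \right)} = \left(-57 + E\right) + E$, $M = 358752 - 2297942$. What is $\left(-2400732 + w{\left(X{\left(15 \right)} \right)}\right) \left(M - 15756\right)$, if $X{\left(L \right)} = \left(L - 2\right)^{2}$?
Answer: $4692752080646$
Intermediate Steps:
$X{\left(L \right)} = \left(-2 + L\right)^{2}$
$M = -1939190$ ($M = 358752 - 2297942 = -1939190$)
$w{\left(E \right)} = -57 + 2 E$
$\left(-2400732 + w{\left(X{\left(15 \right)} \right)}\right) \left(M - 15756\right) = \left(-2400732 - \left(57 - 2 \left(-2 + 15\right)^{2}\right)\right) \left(-1939190 - 15756\right) = \left(-2400732 - \left(57 - 2 \cdot 13^{2}\right)\right) \left(-1954946\right) = \left(-2400732 + \left(-57 + 2 \cdot 169\right)\right) \left(-1954946\right) = \left(-2400732 + \left(-57 + 338\right)\right) \left(-1954946\right) = \left(-2400732 + 281\right) \left(-1954946\right) = \left(-2400451\right) \left(-1954946\right) = 4692752080646$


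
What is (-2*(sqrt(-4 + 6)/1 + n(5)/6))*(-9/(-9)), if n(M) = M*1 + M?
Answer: -10/3 - 2*sqrt(2) ≈ -6.1618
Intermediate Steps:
n(M) = 2*M (n(M) = M + M = 2*M)
(-2*(sqrt(-4 + 6)/1 + n(5)/6))*(-9/(-9)) = (-2*(sqrt(-4 + 6)/1 + (2*5)/6))*(-9/(-9)) = (-2*(sqrt(2)*1 + 10*(1/6)))*(-9*(-1/9)) = -2*(sqrt(2) + 5/3)*1 = -2*(5/3 + sqrt(2))*1 = (-10/3 - 2*sqrt(2))*1 = -10/3 - 2*sqrt(2)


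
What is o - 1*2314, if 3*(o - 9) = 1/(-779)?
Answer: -5386786/2337 ≈ -2305.0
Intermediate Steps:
o = 21032/2337 (o = 9 + (⅓)/(-779) = 9 + (⅓)*(-1/779) = 9 - 1/2337 = 21032/2337 ≈ 8.9996)
o - 1*2314 = 21032/2337 - 1*2314 = 21032/2337 - 2314 = -5386786/2337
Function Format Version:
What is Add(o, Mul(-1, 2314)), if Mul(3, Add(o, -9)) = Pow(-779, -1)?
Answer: Rational(-5386786, 2337) ≈ -2305.0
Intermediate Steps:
o = Rational(21032, 2337) (o = Add(9, Mul(Rational(1, 3), Pow(-779, -1))) = Add(9, Mul(Rational(1, 3), Rational(-1, 779))) = Add(9, Rational(-1, 2337)) = Rational(21032, 2337) ≈ 8.9996)
Add(o, Mul(-1, 2314)) = Add(Rational(21032, 2337), Mul(-1, 2314)) = Add(Rational(21032, 2337), -2314) = Rational(-5386786, 2337)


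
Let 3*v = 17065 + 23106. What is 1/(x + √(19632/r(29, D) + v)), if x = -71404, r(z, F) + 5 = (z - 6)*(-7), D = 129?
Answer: -17779596/1269530968039 - √822881505/1269530968039 ≈ -1.4027e-5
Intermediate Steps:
v = 40171/3 (v = (17065 + 23106)/3 = (⅓)*40171 = 40171/3 ≈ 13390.)
r(z, F) = 37 - 7*z (r(z, F) = -5 + (z - 6)*(-7) = -5 + (-6 + z)*(-7) = -5 + (42 - 7*z) = 37 - 7*z)
1/(x + √(19632/r(29, D) + v)) = 1/(-71404 + √(19632/(37 - 7*29) + 40171/3)) = 1/(-71404 + √(19632/(37 - 203) + 40171/3)) = 1/(-71404 + √(19632/(-166) + 40171/3)) = 1/(-71404 + √(19632*(-1/166) + 40171/3)) = 1/(-71404 + √(-9816/83 + 40171/3)) = 1/(-71404 + √(3304745/249)) = 1/(-71404 + √822881505/249)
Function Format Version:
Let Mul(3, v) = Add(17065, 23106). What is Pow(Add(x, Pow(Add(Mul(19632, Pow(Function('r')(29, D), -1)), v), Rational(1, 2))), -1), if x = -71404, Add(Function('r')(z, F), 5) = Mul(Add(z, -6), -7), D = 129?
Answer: Add(Rational(-17779596, 1269530968039), Mul(Rational(-1, 1269530968039), Pow(822881505, Rational(1, 2)))) ≈ -1.4027e-5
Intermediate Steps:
v = Rational(40171, 3) (v = Mul(Rational(1, 3), Add(17065, 23106)) = Mul(Rational(1, 3), 40171) = Rational(40171, 3) ≈ 13390.)
Function('r')(z, F) = Add(37, Mul(-7, z)) (Function('r')(z, F) = Add(-5, Mul(Add(z, -6), -7)) = Add(-5, Mul(Add(-6, z), -7)) = Add(-5, Add(42, Mul(-7, z))) = Add(37, Mul(-7, z)))
Pow(Add(x, Pow(Add(Mul(19632, Pow(Function('r')(29, D), -1)), v), Rational(1, 2))), -1) = Pow(Add(-71404, Pow(Add(Mul(19632, Pow(Add(37, Mul(-7, 29)), -1)), Rational(40171, 3)), Rational(1, 2))), -1) = Pow(Add(-71404, Pow(Add(Mul(19632, Pow(Add(37, -203), -1)), Rational(40171, 3)), Rational(1, 2))), -1) = Pow(Add(-71404, Pow(Add(Mul(19632, Pow(-166, -1)), Rational(40171, 3)), Rational(1, 2))), -1) = Pow(Add(-71404, Pow(Add(Mul(19632, Rational(-1, 166)), Rational(40171, 3)), Rational(1, 2))), -1) = Pow(Add(-71404, Pow(Add(Rational(-9816, 83), Rational(40171, 3)), Rational(1, 2))), -1) = Pow(Add(-71404, Pow(Rational(3304745, 249), Rational(1, 2))), -1) = Pow(Add(-71404, Mul(Rational(1, 249), Pow(822881505, Rational(1, 2)))), -1)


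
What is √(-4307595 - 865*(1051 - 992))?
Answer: I*√4358630 ≈ 2087.7*I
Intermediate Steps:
√(-4307595 - 865*(1051 - 992)) = √(-4307595 - 865*59) = √(-4307595 - 51035) = √(-4358630) = I*√4358630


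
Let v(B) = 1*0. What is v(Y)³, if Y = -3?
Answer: 0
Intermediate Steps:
v(B) = 0
v(Y)³ = 0³ = 0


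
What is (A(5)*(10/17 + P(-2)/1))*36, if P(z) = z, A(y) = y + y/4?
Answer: -5400/17 ≈ -317.65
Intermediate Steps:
A(y) = 5*y/4 (A(y) = y + y*(1/4) = y + y/4 = 5*y/4)
(A(5)*(10/17 + P(-2)/1))*36 = (((5/4)*5)*(10/17 - 2/1))*36 = (25*(10*(1/17) - 2*1)/4)*36 = (25*(10/17 - 2)/4)*36 = ((25/4)*(-24/17))*36 = -150/17*36 = -5400/17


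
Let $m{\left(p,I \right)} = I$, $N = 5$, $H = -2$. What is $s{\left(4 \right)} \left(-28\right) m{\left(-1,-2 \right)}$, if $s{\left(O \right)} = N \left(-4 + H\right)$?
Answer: $-1680$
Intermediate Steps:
$s{\left(O \right)} = -30$ ($s{\left(O \right)} = 5 \left(-4 - 2\right) = 5 \left(-6\right) = -30$)
$s{\left(4 \right)} \left(-28\right) m{\left(-1,-2 \right)} = \left(-30\right) \left(-28\right) \left(-2\right) = 840 \left(-2\right) = -1680$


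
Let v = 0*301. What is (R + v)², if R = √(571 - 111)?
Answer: 460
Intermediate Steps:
R = 2*√115 (R = √460 = 2*√115 ≈ 21.448)
v = 0
(R + v)² = (2*√115 + 0)² = (2*√115)² = 460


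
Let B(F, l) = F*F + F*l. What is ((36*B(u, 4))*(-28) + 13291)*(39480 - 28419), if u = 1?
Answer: 91264311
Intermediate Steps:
B(F, l) = F² + F*l
((36*B(u, 4))*(-28) + 13291)*(39480 - 28419) = ((36*(1*(1 + 4)))*(-28) + 13291)*(39480 - 28419) = ((36*(1*5))*(-28) + 13291)*11061 = ((36*5)*(-28) + 13291)*11061 = (180*(-28) + 13291)*11061 = (-5040 + 13291)*11061 = 8251*11061 = 91264311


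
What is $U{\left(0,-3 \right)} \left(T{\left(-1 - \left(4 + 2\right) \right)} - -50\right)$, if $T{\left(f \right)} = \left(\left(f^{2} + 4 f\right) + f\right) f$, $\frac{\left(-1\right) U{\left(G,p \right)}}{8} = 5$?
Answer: $1920$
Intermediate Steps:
$U{\left(G,p \right)} = -40$ ($U{\left(G,p \right)} = \left(-8\right) 5 = -40$)
$T{\left(f \right)} = f \left(f^{2} + 5 f\right)$ ($T{\left(f \right)} = \left(f^{2} + 5 f\right) f = f \left(f^{2} + 5 f\right)$)
$U{\left(0,-3 \right)} \left(T{\left(-1 - \left(4 + 2\right) \right)} - -50\right) = - 40 \left(\left(-1 - \left(4 + 2\right)\right)^{2} \left(5 - 7\right) - -50\right) = - 40 \left(\left(-1 - 6\right)^{2} \left(5 - 7\right) + 50\right) = - 40 \left(\left(-7\right)^{2} \left(5 - 7\right) + 50\right) = - 40 \left(49 \left(-2\right) + 50\right) = - 40 \left(-98 + 50\right) = \left(-40\right) \left(-48\right) = 1920$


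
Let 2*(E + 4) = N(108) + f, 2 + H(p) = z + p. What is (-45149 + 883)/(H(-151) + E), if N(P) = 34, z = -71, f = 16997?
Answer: -88532/16575 ≈ -5.3413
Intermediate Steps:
H(p) = -73 + p (H(p) = -2 + (-71 + p) = -73 + p)
E = 17023/2 (E = -4 + (34 + 16997)/2 = -4 + (½)*17031 = -4 + 17031/2 = 17023/2 ≈ 8511.5)
(-45149 + 883)/(H(-151) + E) = (-45149 + 883)/((-73 - 151) + 17023/2) = -44266/(-224 + 17023/2) = -44266/16575/2 = -44266*2/16575 = -88532/16575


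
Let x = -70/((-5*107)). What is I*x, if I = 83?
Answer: 1162/107 ≈ 10.860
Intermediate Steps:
x = 14/107 (x = -70/(-535) = -70*(-1/535) = 14/107 ≈ 0.13084)
I*x = 83*(14/107) = 1162/107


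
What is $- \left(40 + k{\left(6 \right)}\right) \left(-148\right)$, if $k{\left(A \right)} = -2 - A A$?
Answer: $296$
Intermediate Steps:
$k{\left(A \right)} = -2 - A^{2}$
$- \left(40 + k{\left(6 \right)}\right) \left(-148\right) = - \left(40 - 38\right) \left(-148\right) = - 2 \left(-148\right) = \left(-1\right) \left(-296\right) = 296$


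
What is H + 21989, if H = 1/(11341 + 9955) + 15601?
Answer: 800516641/21296 ≈ 37590.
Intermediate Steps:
H = 332238897/21296 (H = 1/21296 + 15601 = 332238897/21296 ≈ 15601.)
H + 21989 = 332238897/21296 + 21989 = 800516641/21296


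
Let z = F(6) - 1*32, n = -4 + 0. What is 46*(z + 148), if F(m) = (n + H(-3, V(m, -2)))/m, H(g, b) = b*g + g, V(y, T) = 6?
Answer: 15433/3 ≈ 5144.3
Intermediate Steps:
H(g, b) = g + b*g
n = -4
F(m) = -25/m (F(m) = (-4 - 3*(1 + 6))/m = (-4 - 3*7)/m = (-4 - 21)/m = -25/m)
z = -217/6 (z = -25/6 - 1*32 = -25*1/6 - 32 = -25/6 - 32 = -217/6 ≈ -36.167)
46*(z + 148) = 46*(-217/6 + 148) = 46*(671/6) = 15433/3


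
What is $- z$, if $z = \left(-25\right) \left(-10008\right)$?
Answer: $-250200$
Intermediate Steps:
$z = 250200$
$- z = \left(-1\right) 250200 = -250200$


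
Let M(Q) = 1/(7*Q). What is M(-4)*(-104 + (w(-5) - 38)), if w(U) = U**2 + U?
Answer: 61/14 ≈ 4.3571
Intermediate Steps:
M(Q) = 1/(7*Q)
w(U) = U + U**2
M(-4)*(-104 + (w(-5) - 38)) = ((1/7)/(-4))*(-104 + (-5*(1 - 5) - 38)) = ((1/7)*(-1/4))*(-104 + (-5*(-4) - 38)) = -(-104 + (20 - 38))/28 = -(-104 - 18)/28 = -1/28*(-122) = 61/14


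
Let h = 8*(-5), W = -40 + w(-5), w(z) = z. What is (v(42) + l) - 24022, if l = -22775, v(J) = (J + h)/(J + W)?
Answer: -140393/3 ≈ -46798.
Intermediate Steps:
W = -45 (W = -40 - 5 = -45)
h = -40
v(J) = (-40 + J)/(-45 + J) (v(J) = (J - 40)/(J - 45) = (-40 + J)/(-45 + J))
(v(42) + l) - 24022 = ((-40 + 42)/(-45 + 42) - 22775) - 24022 = (2/(-3) - 22775) - 24022 = (-⅓*2 - 22775) - 24022 = (-⅔ - 22775) - 24022 = -68327/3 - 24022 = -140393/3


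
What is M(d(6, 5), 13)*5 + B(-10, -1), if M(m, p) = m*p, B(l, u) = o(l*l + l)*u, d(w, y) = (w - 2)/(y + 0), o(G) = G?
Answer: -38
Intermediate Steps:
d(w, y) = (-2 + w)/y
B(l, u) = u*(l + l**2) (B(l, u) = (l*l + l)*u = (l**2 + l)*u = (l + l**2)*u = u*(l + l**2))
M(d(6, 5), 13)*5 + B(-10, -1) = (((-2 + 6)/5)*13)*5 - 10*(-1)*(1 - 10) = (((1/5)*4)*13)*5 - 10*(-1)*(-9) = ((4/5)*13)*5 - 90 = (52/5)*5 - 90 = 52 - 90 = -38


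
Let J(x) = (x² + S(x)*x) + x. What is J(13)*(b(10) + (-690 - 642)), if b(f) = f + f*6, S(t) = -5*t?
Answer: 836706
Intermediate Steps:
J(x) = x - 4*x² (J(x) = (x² + (-5*x)*x) + x = (x² - 5*x²) + x = -4*x² + x = x - 4*x²)
b(f) = 7*f (b(f) = f + 6*f = 7*f)
J(13)*(b(10) + (-690 - 642)) = (13*(1 - 4*13))*(7*10 + (-690 - 642)) = (13*(1 - 52))*(70 - 1332) = (13*(-51))*(-1262) = -663*(-1262) = 836706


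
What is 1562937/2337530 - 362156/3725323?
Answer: 4975894638971/8708054272190 ≈ 0.57141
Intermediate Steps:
1562937/2337530 - 362156/3725323 = 4975894638971/8708054272190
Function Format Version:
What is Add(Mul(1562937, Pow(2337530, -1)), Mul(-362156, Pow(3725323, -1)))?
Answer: Rational(4975894638971, 8708054272190) ≈ 0.57141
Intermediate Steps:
Add(Mul(1562937, Pow(2337530, -1)), Mul(-362156, Pow(3725323, -1))) = Add(Mul(1562937, Rational(1, 2337530)), Mul(-362156, Rational(1, 3725323))) = Add(Rational(1562937, 2337530), Rational(-362156, 3725323)) = Rational(4975894638971, 8708054272190)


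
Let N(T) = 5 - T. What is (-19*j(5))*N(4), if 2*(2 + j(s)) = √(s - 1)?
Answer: 19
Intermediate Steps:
j(s) = -2 + √(-1 + s)/2 (j(s) = -2 + √(s - 1)/2 = -2 + √(-1 + s)/2)
(-19*j(5))*N(4) = (-19*(-2 + √(-1 + 5)/2))*(5 - 1*4) = (-19*(-2 + √4/2))*(5 - 4) = -19*(-2 + (½)*2)*1 = -19*(-2 + 1)*1 = -19*(-1)*1 = 19*1 = 19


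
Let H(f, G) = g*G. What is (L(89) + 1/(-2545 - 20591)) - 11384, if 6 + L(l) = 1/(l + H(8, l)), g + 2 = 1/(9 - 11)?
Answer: -7817736691/686368 ≈ -11390.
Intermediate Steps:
g = -5/2 (g = -2 + 1/(9 - 11) = -2 + 1/(-2) = -2 - ½ = -5/2 ≈ -2.5000)
H(f, G) = -5*G/2
L(l) = -6 - 2/(3*l) (L(l) = -6 + 1/(l - 5*l/2) = -6 + 1/(-3*l/2) = -6 - 2/(3*l))
(L(89) + 1/(-2545 - 20591)) - 11384 = ((-6 - ⅔/89) + 1/(-2545 - 20591)) - 11384 = ((-6 - ⅔*1/89) + 1/(-23136)) - 11384 = ((-6 - 2/267) - 1/23136) - 11384 = (-1604/267 - 1/23136) - 11384 = -4123379/686368 - 11384 = -7817736691/686368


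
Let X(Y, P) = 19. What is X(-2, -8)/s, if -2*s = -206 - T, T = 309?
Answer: 38/515 ≈ 0.073786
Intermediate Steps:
s = 515/2 (s = -(-206 - 1*309)/2 = -(-206 - 309)/2 = -½*(-515) = 515/2 ≈ 257.50)
X(-2, -8)/s = 19/(515/2) = 19*(2/515) = 38/515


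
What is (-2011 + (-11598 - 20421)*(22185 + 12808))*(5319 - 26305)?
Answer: 23513614237708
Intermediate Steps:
(-2011 + (-11598 - 20421)*(22185 + 12808))*(5319 - 26305) = (-2011 - 32019*34993)*(-20986) = (-2011 - 1120440867)*(-20986) = -1120442878*(-20986) = 23513614237708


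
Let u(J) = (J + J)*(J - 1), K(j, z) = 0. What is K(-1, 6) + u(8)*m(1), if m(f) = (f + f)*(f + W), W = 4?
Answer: 1120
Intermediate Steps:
m(f) = 2*f*(4 + f) (m(f) = (f + f)*(f + 4) = (2*f)*(4 + f) = 2*f*(4 + f))
u(J) = 2*J*(-1 + J) (u(J) = (2*J)*(-1 + J) = 2*J*(-1 + J))
K(-1, 6) + u(8)*m(1) = 0 + (2*8*(-1 + 8))*(2*1*(4 + 1)) = 0 + (2*8*7)*(2*1*5) = 0 + 112*10 = 0 + 1120 = 1120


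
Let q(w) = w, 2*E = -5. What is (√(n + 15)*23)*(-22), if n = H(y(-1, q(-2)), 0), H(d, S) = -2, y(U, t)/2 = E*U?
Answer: -506*√13 ≈ -1824.4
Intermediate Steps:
E = -5/2 (E = (½)*(-5) = -5/2 ≈ -2.5000)
y(U, t) = -5*U (y(U, t) = 2*(-5*U/2) = -5*U)
n = -2
(√(n + 15)*23)*(-22) = (√(-2 + 15)*23)*(-22) = (√13*23)*(-22) = (23*√13)*(-22) = -506*√13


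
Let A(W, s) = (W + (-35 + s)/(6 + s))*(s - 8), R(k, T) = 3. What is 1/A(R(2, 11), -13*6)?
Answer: -36/14147 ≈ -0.0025447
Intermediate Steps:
A(W, s) = (-8 + s)*(W + (-35 + s)/(6 + s)) (A(W, s) = (W + (-35 + s)/(6 + s))*(-8 + s) = (-8 + s)*(W + (-35 + s)/(6 + s)))
1/A(R(2, 11), -13*6) = 1/((280 + (-13*6)² - 48*3 - (-559)*6 + 3*(-13*6)² - 2*3*(-13*6))/(6 - 13*6)) = 1/((280 + (-78)² - 144 - 43*(-78) + 3*(-78)² - 2*3*(-78))/(6 - 78)) = 1/((280 + 6084 - 144 + 3354 + 3*6084 + 468)/(-72)) = 1/(-(280 + 6084 - 144 + 3354 + 18252 + 468)/72) = 1/(-1/72*28294) = 1/(-14147/36) = -36/14147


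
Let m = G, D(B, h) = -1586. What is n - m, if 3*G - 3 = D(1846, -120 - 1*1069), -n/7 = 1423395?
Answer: -29889712/3 ≈ -9.9632e+6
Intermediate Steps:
n = -9963765 (n = -7*1423395 = -9963765)
G = -1583/3 (G = 1 + (⅓)*(-1586) = 1 - 1586/3 = -1583/3 ≈ -527.67)
m = -1583/3 ≈ -527.67
n - m = -9963765 - 1*(-1583/3) = -9963765 + 1583/3 = -29889712/3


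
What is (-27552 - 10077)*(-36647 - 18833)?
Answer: 2087656920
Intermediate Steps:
(-27552 - 10077)*(-36647 - 18833) = -37629*(-55480) = 2087656920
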